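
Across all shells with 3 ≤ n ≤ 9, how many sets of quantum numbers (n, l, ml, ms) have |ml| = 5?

40

Go shell by shell, enumerating (l, ml) with |ml| = 5:
n=6 → 2; n=7 → 4; n=8 → 6; n=9 → 8.
Orbitals: 2 + 4 + 6 + 8 = 20. Including both spin states (ms = ±1/2) gives 2 × 20 = 40 states.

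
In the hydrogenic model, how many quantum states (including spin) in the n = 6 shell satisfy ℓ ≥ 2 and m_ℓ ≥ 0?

36

For n = 6, ℓ ranges over 0 … 5.
Per ℓ-value: ℓ=2 → 3; ℓ=3 → 4; ℓ=4 → 5; ℓ=5 → 6.
Orbitals: 3 + 4 + 5 + 6 = 18. Each orbital carries two spin states, so 18 × 2 = 36 states.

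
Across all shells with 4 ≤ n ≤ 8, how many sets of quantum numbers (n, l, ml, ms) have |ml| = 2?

80

Treat each shell separately and count matching orbitals:
n=4 → 4; n=5 → 6; n=6 → 8; n=7 → 10; n=8 → 12.
Orbitals: 4 + 6 + 8 + 10 + 12 = 40. Including both spin states (ms = ±1/2) gives 2 × 40 = 80 states.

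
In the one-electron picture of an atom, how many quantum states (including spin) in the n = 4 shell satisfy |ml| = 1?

12

For n = 4, l ranges over 0 … 3.
Orbitals with |ml| = 1, by l: l=1 → 2; l=2 → 2; l=3 → 2.
Orbitals: 2 + 2 + 2 = 6. Each orbital carries two spin states, so 6 × 2 = 12 states.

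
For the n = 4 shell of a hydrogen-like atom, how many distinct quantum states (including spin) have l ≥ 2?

24

With n = 4 the allowed l are 0, 1, …, 3.
Orbitals with l ≥ 2, by l: l=2 → 5; l=3 → 7.
Orbitals: 5 + 7 = 12. Each orbital carries two spin states, so 12 × 2 = 24 states.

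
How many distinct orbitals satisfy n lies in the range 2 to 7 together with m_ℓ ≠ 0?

Go shell by shell, enumerating (ℓ, m_ℓ) with m_ℓ ≠ 0:
n=2 → 2; n=3 → 6; n=4 → 12; n=5 → 20; n=6 → 30; n=7 → 42.
Total orbitals: 2 + 6 + 12 + 20 + 30 + 42 = 112.

112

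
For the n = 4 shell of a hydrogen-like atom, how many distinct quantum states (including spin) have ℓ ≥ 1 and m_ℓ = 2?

With n = 4 the allowed ℓ are 0, 1, …, 3.
Per ℓ-value: ℓ=2 → 1; ℓ=3 → 1.
Orbitals: 1 + 1 = 2. Each orbital carries two spin states, so 2 × 2 = 4 states.

4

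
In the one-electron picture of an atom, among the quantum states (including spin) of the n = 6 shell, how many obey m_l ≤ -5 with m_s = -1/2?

1

The (l, m_l) pairs meeting m_l ≤ -5 give: l=5 → 1.
Orbitals: 1. With m_s fixed to a single value there is one state per orbital, giving 1 state.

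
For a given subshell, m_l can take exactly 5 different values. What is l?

l = 2

m_l ranges over 2l+1 integers, so 2l+1 = 5 ⇒ l = 2.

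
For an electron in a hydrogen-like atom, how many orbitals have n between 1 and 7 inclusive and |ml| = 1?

42

Per-shell orbital counts meeting the constraint:
n=2 → 2; n=3 → 4; n=4 → 6; n=5 → 8; n=6 → 10; n=7 → 12.
Total orbitals: 2 + 4 + 6 + 8 + 10 + 12 = 42.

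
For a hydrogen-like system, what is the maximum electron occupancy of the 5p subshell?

6

A subshell with ℓ = 1 has 2ℓ+1 = 3 orbitals, each holding 2 electrons (spin ±1/2), so 3 × 2 = 6.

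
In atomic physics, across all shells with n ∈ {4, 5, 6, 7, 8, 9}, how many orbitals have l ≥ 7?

47

For each n in the range, tally the orbitals obeying l ≥ 7:
n=8 → 15; n=9 → 32.
Total orbitals: 15 + 32 = 47.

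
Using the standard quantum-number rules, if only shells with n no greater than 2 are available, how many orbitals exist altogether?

Total orbitals = 1² + 2² = 5.

5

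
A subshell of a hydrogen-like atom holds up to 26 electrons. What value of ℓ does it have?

2(2ℓ+1) = 26 ⇒ 2ℓ+1 = 13 ⇒ ℓ = 6.

ℓ = 6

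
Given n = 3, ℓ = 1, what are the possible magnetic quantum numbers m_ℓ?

-1, 0, 1

m_ℓ takes every integer from −ℓ to +ℓ. With ℓ = 1 that gives the 3 values -1, 0, 1.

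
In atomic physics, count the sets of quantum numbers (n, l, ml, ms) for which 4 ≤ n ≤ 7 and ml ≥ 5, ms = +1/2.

Treat each shell separately and count matching orbitals:
n=6 → 1; n=7 → 3.
Orbitals: 1 + 3 = 4. With ms fixed to +1/2 there is one state per orbital, so 4 states.

4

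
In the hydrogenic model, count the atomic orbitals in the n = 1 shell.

The n = 1 shell contains n² = 1² = 1 orbital.

1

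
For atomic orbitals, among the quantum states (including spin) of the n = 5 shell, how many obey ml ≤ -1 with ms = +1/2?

10

Go through l = 0, …, 4 (the values permitted for n = 5).
The (l, ml) pairs meeting ml ≤ -1 give: l=1 → 1; l=2 → 2; l=3 → 3; l=4 → 4.
Orbitals: 1 + 2 + 3 + 4 = 10. With ms fixed to a single value there is one state per orbital, giving 10 states.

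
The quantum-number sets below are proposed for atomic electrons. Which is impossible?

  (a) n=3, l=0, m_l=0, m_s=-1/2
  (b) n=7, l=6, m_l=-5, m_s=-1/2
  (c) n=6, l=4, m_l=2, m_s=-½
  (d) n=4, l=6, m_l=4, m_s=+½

(d)

(d) has l = 6 ≥ n = 4, violating 0 ≤ l ≤ n−1.
The remaining sets (a), (b), (c) satisfy all four rules.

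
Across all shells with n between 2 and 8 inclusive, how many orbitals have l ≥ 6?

Work shell by shell — for each n, count the (l, m_l) pairs that satisfy l ≥ 6:
n=7 → 13; n=8 → 28.
Total orbitals: 13 + 28 = 41.

41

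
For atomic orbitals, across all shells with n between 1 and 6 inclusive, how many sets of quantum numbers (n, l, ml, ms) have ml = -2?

20

Work shell by shell — for each n, count the (l, ml) pairs that satisfy ml = -2:
n=3 → 1; n=4 → 2; n=5 → 3; n=6 → 4.
Orbitals: 1 + 2 + 3 + 4 = 10. Including both spin states (ms = ±1/2) gives 2 × 10 = 20 states.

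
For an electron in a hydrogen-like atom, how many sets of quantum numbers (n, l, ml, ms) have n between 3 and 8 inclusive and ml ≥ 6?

8

Count contributing orbitals for each principal shell:
n=7 → 1; n=8 → 3.
Orbitals: 1 + 3 = 4. Including both spin states (ms = ±1/2) gives 2 × 4 = 8 states.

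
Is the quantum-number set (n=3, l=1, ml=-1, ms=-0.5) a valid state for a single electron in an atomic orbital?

n = 3 is a positive integer. l = 1 satisfies 0 ≤ l ≤ n−1 = 2. ml = -1 lies in the range −l … +l (here −1 … 1). ms = -1/2 is one of ±1/2.
All four constraints are satisfied.

Yes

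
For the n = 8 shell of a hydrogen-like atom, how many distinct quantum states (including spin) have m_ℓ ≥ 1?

Per ℓ-value: ℓ=1 → 1; ℓ=2 → 2; ℓ=3 → 3; ℓ=4 → 4; ℓ=5 → 5; ℓ=6 → 6; ℓ=7 → 7.
Orbitals: 1 + 2 + 3 + 4 + 5 + 6 + 7 = 28. Each orbital carries two spin states, so 28 × 2 = 56 states.

56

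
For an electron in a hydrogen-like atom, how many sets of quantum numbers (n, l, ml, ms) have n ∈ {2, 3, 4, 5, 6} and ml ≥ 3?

Count contributing orbitals for each principal shell:
n=4 → 1; n=5 → 3; n=6 → 6.
Orbitals: 1 + 3 + 6 = 10. Including both spin states (ms = ±1/2) gives 2 × 10 = 20 states.

20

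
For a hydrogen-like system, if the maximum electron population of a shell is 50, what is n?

n = 5

2n² = 50 ⇒ n² = 25 ⇒ n = 5.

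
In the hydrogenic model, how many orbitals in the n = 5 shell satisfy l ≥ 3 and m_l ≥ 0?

9

The n = 5 shell has l = 0 through 4; check each.
Contributions: l=3 → 4; l=4 → 5.
Total orbitals: 4 + 5 = 9.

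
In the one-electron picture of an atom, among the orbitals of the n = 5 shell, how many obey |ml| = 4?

For n = 5, l ranges over 0 … 4.
Per l-value: l=4 → 2.
Total orbitals: 2.

2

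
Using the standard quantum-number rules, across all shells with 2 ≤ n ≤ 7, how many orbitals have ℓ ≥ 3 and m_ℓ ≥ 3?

Work shell by shell — for each n, count the (ℓ, m_ℓ) pairs that satisfy ℓ ≥ 3 and m_ℓ ≥ 3:
n=4 → 1; n=5 → 3; n=6 → 6; n=7 → 10.
Total orbitals: 1 + 3 + 6 + 10 = 20.

20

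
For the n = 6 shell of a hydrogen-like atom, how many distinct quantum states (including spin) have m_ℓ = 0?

12

Go through ℓ = 0, …, 5 (the values permitted for n = 6).
The (ℓ, m_ℓ) pairs meeting m_ℓ = 0 give: ℓ=0 → 1; ℓ=1 → 1; ℓ=2 → 1; ℓ=3 → 1; ℓ=4 → 1; ℓ=5 → 1.
Orbitals: 1 + 1 + 1 + 1 + 1 + 1 = 6. Each orbital carries two spin states, so 6 × 2 = 12 states.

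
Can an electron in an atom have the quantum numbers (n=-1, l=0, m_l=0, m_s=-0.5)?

No

The principal quantum number must be a positive integer (n ≥ 1), but here n = -1.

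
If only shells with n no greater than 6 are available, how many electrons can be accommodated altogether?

182

Total orbitals = 1² + 2² + 3² + 4² + 5² + 6² = 91. Doubling for spin gives 182 electrons.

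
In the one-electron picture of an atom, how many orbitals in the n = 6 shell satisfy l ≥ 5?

Go through l = 0, …, 5 (the values permitted for n = 6).
Per l-value: l=5 → 11.
Total orbitals: 11.

11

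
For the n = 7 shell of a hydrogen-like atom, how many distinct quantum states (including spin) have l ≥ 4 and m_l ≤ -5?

6

With n = 7 the allowed l are 0, 1, …, 6.
Per l-value: l=5 → 1; l=6 → 2.
Orbitals: 1 + 2 = 3. Each orbital carries two spin states, so 3 × 2 = 6 states.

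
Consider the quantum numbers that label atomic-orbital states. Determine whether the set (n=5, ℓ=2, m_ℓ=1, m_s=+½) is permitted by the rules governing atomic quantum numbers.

Allowed

n = 5 is a positive integer. ℓ = 2 satisfies 0 ≤ ℓ ≤ n−1 = 4. m_ℓ = 1 lies in the range −ℓ … +ℓ (here −2 … 2). m_s = +1/2 is one of ±1/2.
All four constraints are satisfied.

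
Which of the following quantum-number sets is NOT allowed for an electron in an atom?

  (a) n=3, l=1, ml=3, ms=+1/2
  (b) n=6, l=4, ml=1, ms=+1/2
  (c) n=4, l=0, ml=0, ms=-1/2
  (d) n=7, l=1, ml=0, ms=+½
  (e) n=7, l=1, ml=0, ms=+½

(a) has |ml| = 3 > l = 1, violating −l ≤ ml ≤ l.
The remaining sets (b), (c), (d), (e) satisfy all four rules.

(a)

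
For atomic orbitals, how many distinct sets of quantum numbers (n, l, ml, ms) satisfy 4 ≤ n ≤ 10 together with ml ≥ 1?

322

Count contributing orbitals for each principal shell:
n=4 → 6; n=5 → 10; n=6 → 15; n=7 → 21; n=8 → 28; n=9 → 36; n=10 → 45.
Orbitals: 6 + 10 + 15 + 21 + 28 + 36 + 45 = 161. Including both spin states (ms = ±1/2) gives 2 × 161 = 322 states.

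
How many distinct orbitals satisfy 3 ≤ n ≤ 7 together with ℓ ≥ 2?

115

Per-shell orbital counts meeting the constraint:
n=3 → 5; n=4 → 12; n=5 → 21; n=6 → 32; n=7 → 45.
Total orbitals: 5 + 12 + 21 + 32 + 45 = 115.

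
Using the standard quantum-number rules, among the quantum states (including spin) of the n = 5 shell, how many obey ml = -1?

8

Go through l = 0, …, 4 (the values permitted for n = 5).
Contributions: l=1 → 1; l=2 → 1; l=3 → 1; l=4 → 1.
Orbitals: 1 + 1 + 1 + 1 = 4. Each orbital carries two spin states, so 4 × 2 = 8 states.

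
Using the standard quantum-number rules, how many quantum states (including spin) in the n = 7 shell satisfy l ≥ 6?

Orbitals with l ≥ 6, by l: l=6 → 13.
Orbitals: 13. Each orbital carries two spin states, so 13 × 2 = 26 states.

26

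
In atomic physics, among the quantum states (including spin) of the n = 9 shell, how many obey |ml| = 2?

With n = 9 the allowed l are 0, 1, …, 8.
Contributions: l=2 → 2; l=3 → 2; l=4 → 2; l=5 → 2; l=6 → 2; l=7 → 2; l=8 → 2.
Orbitals: 2 + 2 + 2 + 2 + 2 + 2 + 2 = 14. Each orbital carries two spin states, so 14 × 2 = 28 states.

28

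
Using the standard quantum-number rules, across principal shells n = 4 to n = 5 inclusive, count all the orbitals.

41

Shell n has n² orbitals: 4²=16 + 5²=25 = 41 orbitals.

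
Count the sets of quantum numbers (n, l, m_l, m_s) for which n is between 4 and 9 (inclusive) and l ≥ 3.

Count contributing orbitals for each principal shell:
n=4 → 7; n=5 → 16; n=6 → 27; n=7 → 40; n=8 → 55; n=9 → 72.
Orbitals: 7 + 16 + 27 + 40 + 55 + 72 = 217. Including both spin states (m_s = ±1/2) gives 2 × 217 = 434 states.

434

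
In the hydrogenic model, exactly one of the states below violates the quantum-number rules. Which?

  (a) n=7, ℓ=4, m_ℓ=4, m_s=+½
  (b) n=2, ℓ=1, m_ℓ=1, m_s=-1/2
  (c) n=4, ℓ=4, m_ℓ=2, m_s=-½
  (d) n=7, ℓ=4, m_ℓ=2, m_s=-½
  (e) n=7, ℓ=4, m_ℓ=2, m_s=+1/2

(c)

(c) has ℓ = 4 ≥ n = 4, violating 0 ≤ ℓ ≤ n−1.
The remaining sets (a), (b), (d), (e) satisfy all four rules.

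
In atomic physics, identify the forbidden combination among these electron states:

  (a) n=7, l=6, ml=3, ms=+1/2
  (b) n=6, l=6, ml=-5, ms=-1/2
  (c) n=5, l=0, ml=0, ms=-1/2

(b) has l = 6 ≥ n = 6, violating 0 ≤ l ≤ n−1.
The remaining sets (a), (c) satisfy all four rules.

(b)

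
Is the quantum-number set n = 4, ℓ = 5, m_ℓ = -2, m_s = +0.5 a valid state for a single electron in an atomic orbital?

No

The orbital quantum number must satisfy 0 ≤ ℓ ≤ n−1. With n = 4 the allowed ℓ values are 0, 1, 2, 3, so ℓ = 5 is out of range.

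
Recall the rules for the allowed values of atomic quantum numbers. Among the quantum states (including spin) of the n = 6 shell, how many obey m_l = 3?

With n = 6 the allowed l are 0, 1, …, 5.
Orbitals with m_l = 3, by l: l=3 → 1; l=4 → 1; l=5 → 1.
Orbitals: 1 + 1 + 1 = 3. Each orbital carries two spin states, so 3 × 2 = 6 states.

6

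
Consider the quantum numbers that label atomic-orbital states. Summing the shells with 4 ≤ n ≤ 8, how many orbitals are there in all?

190

Shell n has n² orbitals: 4²=16 + 5²=25 + 6²=36 + 7²=49 + 8²=64 = 190 orbitals.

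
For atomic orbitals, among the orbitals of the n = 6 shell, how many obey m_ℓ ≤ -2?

The n = 6 shell has ℓ = 0 through 5; check each.
Orbitals with m_ℓ ≤ -2, by ℓ: ℓ=2 → 1; ℓ=3 → 2; ℓ=4 → 3; ℓ=5 → 4.
Total orbitals: 1 + 2 + 3 + 4 = 10.

10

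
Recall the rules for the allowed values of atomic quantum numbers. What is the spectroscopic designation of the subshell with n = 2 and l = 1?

2p

l = 1 corresponds to the letter 'p', so the subshell is 2p.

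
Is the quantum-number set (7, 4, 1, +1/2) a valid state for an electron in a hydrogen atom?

Yes

n = 7 is a positive integer. ℓ = 4 satisfies 0 ≤ ℓ ≤ n−1 = 6. m_ℓ = 1 lies in the range −ℓ … +ℓ (here −4 … 4). m_s = +1/2 is one of ±1/2.
All four constraints are satisfied.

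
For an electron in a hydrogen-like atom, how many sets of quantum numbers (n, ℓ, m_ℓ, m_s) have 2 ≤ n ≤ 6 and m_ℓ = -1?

Work shell by shell — for each n, count the (ℓ, m_ℓ) pairs that satisfy m_ℓ = -1:
n=2 → 1; n=3 → 2; n=4 → 3; n=5 → 4; n=6 → 5.
Orbitals: 1 + 2 + 3 + 4 + 5 = 15. Including both spin states (m_s = ±1/2) gives 2 × 15 = 30 states.

30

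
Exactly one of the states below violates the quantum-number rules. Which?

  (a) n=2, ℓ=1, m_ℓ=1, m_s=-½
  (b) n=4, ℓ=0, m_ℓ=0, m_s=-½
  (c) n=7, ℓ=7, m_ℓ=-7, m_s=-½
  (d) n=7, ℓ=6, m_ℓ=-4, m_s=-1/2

(c) has ℓ = 7 ≥ n = 7, violating 0 ≤ ℓ ≤ n−1.
The remaining sets (a), (b), (d) satisfy all four rules.

(c)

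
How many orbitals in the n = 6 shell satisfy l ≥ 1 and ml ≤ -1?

Go through l = 0, …, 5 (the values permitted for n = 6).
Contributions: l=1 → 1; l=2 → 2; l=3 → 3; l=4 → 4; l=5 → 5.
Total orbitals: 1 + 2 + 3 + 4 + 5 = 15.

15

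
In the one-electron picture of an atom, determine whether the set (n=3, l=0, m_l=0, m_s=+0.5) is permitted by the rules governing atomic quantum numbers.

Valid

n = 3 is a positive integer. l = 0 satisfies 0 ≤ l ≤ n−1 = 2. m_l = 0 lies in the range −l … +l (here 0). m_s = +1/2 is one of ±1/2.
All four constraints are satisfied.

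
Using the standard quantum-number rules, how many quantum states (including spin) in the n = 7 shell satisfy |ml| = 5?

8

With n = 7 the allowed l are 0, 1, …, 6.
Orbitals with |ml| = 5, by l: l=5 → 2; l=6 → 2.
Orbitals: 2 + 2 = 4. Each orbital carries two spin states, so 4 × 2 = 8 states.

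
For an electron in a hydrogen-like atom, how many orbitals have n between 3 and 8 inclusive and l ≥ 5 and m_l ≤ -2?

28

Treat each shell separately and count matching orbitals:
n=6 → 4; n=7 → 9; n=8 → 15.
Total orbitals: 4 + 9 + 15 = 28.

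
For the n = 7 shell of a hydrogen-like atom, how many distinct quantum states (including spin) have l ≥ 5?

For n = 7, l ranges over 0 … 6.
Contributions: l=5 → 11; l=6 → 13.
Orbitals: 11 + 13 = 24. Each orbital carries two spin states, so 24 × 2 = 48 states.

48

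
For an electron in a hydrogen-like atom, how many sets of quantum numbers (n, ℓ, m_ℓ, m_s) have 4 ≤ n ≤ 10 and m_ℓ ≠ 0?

For each n in the range, tally the orbitals obeying m_ℓ ≠ 0:
n=4 → 12; n=5 → 20; n=6 → 30; n=7 → 42; n=8 → 56; n=9 → 72; n=10 → 90.
Orbitals: 12 + 20 + 30 + 42 + 56 + 72 + 90 = 322. Including both spin states (m_s = ±1/2) gives 2 × 322 = 644 states.

644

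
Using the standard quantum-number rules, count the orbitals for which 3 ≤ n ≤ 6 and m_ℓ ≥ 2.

20

Work shell by shell — for each n, count the (ℓ, m_ℓ) pairs that satisfy m_ℓ ≥ 2:
n=3 → 1; n=4 → 3; n=5 → 6; n=6 → 10.
Total orbitals: 1 + 3 + 6 + 10 = 20.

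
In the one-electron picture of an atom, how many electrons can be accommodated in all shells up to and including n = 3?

Total orbitals = 1² + 2² + 3² = 14. Doubling for spin gives 28 electrons.

28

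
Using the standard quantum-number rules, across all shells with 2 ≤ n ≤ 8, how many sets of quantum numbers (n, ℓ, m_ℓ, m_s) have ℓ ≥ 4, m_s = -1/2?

For each n in the range, tally the orbitals obeying ℓ ≥ 4:
n=5 → 9; n=6 → 20; n=7 → 33; n=8 → 48.
Orbitals: 9 + 20 + 33 + 48 = 110. With m_s fixed to -1/2 there is one state per orbital, so 110 states.

110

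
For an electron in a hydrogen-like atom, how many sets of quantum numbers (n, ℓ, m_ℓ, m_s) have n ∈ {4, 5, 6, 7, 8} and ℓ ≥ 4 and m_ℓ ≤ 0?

120

Per-shell orbital counts meeting the constraint:
n=5 → 5; n=6 → 11; n=7 → 18; n=8 → 26.
Orbitals: 5 + 11 + 18 + 26 = 60. Including both spin states (m_s = ±1/2) gives 2 × 60 = 120 states.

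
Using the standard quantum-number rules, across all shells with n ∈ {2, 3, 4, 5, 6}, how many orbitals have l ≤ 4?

79

Work shell by shell — for each n, count the (l, m_l) pairs that satisfy l ≤ 4:
n=2 → 4; n=3 → 9; n=4 → 16; n=5 → 25; n=6 → 25.
Total orbitals: 4 + 9 + 16 + 25 + 25 = 79.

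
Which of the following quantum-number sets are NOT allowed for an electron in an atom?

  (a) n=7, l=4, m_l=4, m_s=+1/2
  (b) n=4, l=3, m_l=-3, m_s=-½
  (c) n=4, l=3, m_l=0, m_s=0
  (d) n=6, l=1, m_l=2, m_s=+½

(c) and (d)

(c) has m_s = 0, but an electron's spin must be ±1/2.
(d) has |m_l| = 2 > l = 1, violating −l ≤ m_l ≤ l.
The remaining sets (a), (b) satisfy all four rules.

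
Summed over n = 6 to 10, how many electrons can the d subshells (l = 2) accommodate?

A d subshell (l = 2) exists for every n ≥ 3, so shells n = 6, 7, 8, 9, 10 each contribute one — 5 subshells.
Since each d subshell holds 2(2·2+1) = 10 electrons, the total is 5 × 10 = 50.

50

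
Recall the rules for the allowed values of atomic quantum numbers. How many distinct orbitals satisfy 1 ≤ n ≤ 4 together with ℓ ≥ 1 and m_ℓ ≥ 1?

10

Count contributing orbitals for each principal shell:
n=2 → 1; n=3 → 3; n=4 → 6.
Total orbitals: 1 + 3 + 6 = 10.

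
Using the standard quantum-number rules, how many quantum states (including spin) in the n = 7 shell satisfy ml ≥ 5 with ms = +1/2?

For n = 7, l ranges over 0 … 6.
Per l-value: l=5 → 1; l=6 → 2.
Orbitals: 1 + 2 = 3. With ms fixed to a single value there is one state per orbital, giving 3 states.

3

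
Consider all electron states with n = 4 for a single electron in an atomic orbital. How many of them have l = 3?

14

The n = 4 shell has l = 0 through 3; check each.
The (l, ml) pairs meeting l = 3 give: l=3 → 7.
Orbitals: 7. Each orbital carries two spin states, so 7 × 2 = 14 states.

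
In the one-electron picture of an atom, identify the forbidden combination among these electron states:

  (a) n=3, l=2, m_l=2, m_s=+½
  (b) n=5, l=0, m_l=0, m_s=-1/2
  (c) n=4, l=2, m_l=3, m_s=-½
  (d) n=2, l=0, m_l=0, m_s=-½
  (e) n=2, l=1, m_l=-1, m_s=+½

(c)

(c) has |m_l| = 3 > l = 2, violating −l ≤ m_l ≤ l.
The remaining sets (a), (b), (d), (e) satisfy all four rules.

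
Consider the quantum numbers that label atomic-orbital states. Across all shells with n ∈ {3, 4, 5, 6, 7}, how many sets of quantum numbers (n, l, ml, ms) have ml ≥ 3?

40

Treat each shell separately and count matching orbitals:
n=4 → 1; n=5 → 3; n=6 → 6; n=7 → 10.
Orbitals: 1 + 3 + 6 + 10 = 20. Including both spin states (ms = ±1/2) gives 2 × 20 = 40 states.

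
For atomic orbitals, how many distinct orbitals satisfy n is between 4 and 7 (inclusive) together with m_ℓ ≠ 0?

Treat each shell separately and count matching orbitals:
n=4 → 12; n=5 → 20; n=6 → 30; n=7 → 42.
Total orbitals: 12 + 20 + 30 + 42 = 104.

104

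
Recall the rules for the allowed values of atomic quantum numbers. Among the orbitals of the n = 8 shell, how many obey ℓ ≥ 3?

55

For n = 8, ℓ ranges over 0 … 7.
The (ℓ, m_ℓ) pairs meeting ℓ ≥ 3 give: ℓ=3 → 7; ℓ=4 → 9; ℓ=5 → 11; ℓ=6 → 13; ℓ=7 → 15.
Total orbitals: 7 + 9 + 11 + 13 + 15 = 55.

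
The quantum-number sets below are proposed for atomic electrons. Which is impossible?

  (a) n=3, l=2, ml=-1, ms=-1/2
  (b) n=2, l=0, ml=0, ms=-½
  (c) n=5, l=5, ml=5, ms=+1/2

(c)

(c) has l = 5 ≥ n = 5, violating 0 ≤ l ≤ n−1.
The remaining sets (a), (b) satisfy all four rules.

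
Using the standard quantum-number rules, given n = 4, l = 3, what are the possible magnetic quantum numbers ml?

-3, -2, -1, 0, 1, 2, 3

ml takes every integer from −l to +l. With l = 3 that gives the 7 values -3, -2, -1, 0, 1, 2, 3.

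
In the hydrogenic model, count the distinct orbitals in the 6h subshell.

A subshell has 2ℓ+1 orbitals; with ℓ = 5, that's 11.

11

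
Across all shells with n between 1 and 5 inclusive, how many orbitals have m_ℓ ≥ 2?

10

Treat each shell separately and count matching orbitals:
n=3 → 1; n=4 → 3; n=5 → 6.
Total orbitals: 1 + 3 + 6 = 10.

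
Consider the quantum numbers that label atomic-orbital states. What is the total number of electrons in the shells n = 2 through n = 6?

Shell n has n² orbitals: 2²=4 + 3²=9 + 4²=16 + 5²=25 + 6²=36 = 90 orbitals.
Two spin states per orbital: 2 × 90 = 180 electrons.

180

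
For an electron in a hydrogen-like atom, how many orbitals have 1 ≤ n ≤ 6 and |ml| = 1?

Per-shell orbital counts meeting the constraint:
n=2 → 2; n=3 → 4; n=4 → 6; n=5 → 8; n=6 → 10.
Total orbitals: 2 + 4 + 6 + 8 + 10 = 30.

30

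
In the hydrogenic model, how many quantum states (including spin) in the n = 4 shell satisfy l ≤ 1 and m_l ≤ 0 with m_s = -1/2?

3

The (l, m_l) pairs meeting l ≤ 1 and m_l ≤ 0 give: l=0 → 1; l=1 → 2.
Orbitals: 1 + 2 = 3. With m_s fixed to a single value there is one state per orbital, giving 3 states.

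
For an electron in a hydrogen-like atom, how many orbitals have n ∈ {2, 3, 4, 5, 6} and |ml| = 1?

Work shell by shell — for each n, count the (l, ml) pairs that satisfy |ml| = 1:
n=2 → 2; n=3 → 4; n=4 → 6; n=5 → 8; n=6 → 10.
Total orbitals: 2 + 4 + 6 + 8 + 10 = 30.

30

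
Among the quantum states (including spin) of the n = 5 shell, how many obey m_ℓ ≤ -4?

For n = 5, ℓ ranges over 0 … 4.
The (ℓ, m_ℓ) pairs meeting m_ℓ ≤ -4 give: ℓ=4 → 1.
Orbitals: 1. Each orbital carries two spin states, so 1 × 2 = 2 states.

2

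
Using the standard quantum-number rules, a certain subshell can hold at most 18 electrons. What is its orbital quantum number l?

l = 4 (g)

2(2l+1) = 18 ⇒ 2l+1 = 9 ⇒ l = 4.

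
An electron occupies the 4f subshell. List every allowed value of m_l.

The 4f subshell has l = 3, and m_l takes every integer from −l to +l. With l = 3 that gives the 7 values -3, -2, -1, 0, 1, 2, 3.

-3, -2, -1, 0, 1, 2, 3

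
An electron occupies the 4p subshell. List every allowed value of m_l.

-1, 0, 1

The 4p subshell has l = 1, and m_l takes every integer from −l to +l. With l = 1 that gives the 3 values -1, 0, 1.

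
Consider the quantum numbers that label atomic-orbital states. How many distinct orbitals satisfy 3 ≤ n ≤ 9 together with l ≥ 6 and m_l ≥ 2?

For each n in the range, tally the orbitals obeying l ≥ 6 and m_l ≥ 2:
n=7 → 5; n=8 → 11; n=9 → 18.
Total orbitals: 5 + 11 + 18 = 34.

34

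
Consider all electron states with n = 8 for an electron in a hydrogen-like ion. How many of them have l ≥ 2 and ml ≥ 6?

For n = 8, l ranges over 0 … 7.
Contributions: l=6 → 1; l=7 → 2.
Orbitals: 1 + 2 = 3. Each orbital carries two spin states, so 3 × 2 = 6 states.

6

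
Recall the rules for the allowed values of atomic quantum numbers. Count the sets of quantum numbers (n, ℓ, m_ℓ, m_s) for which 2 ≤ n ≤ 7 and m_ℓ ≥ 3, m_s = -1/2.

Work shell by shell — for each n, count the (ℓ, m_ℓ) pairs that satisfy m_ℓ ≥ 3:
n=4 → 1; n=5 → 3; n=6 → 6; n=7 → 10.
Orbitals: 1 + 3 + 6 + 10 = 20. With m_s fixed to -1/2 there is one state per orbital, so 20 states.

20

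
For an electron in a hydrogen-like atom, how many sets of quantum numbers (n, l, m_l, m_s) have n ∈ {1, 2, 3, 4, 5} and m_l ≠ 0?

80

Work shell by shell — for each n, count the (l, m_l) pairs that satisfy m_l ≠ 0:
n=2 → 2; n=3 → 6; n=4 → 12; n=5 → 20.
Orbitals: 2 + 6 + 12 + 20 = 40. Including both spin states (m_s = ±1/2) gives 2 × 40 = 80 states.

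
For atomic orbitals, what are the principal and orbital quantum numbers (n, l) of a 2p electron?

n = 2, l = 1

The leading integer gives n = 2; the letter 'p' means l = 1.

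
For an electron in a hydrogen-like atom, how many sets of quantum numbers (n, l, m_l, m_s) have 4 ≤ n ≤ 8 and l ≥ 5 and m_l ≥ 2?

For each n in the range, tally the orbitals obeying l ≥ 5 and m_l ≥ 2:
n=6 → 4; n=7 → 9; n=8 → 15.
Orbitals: 4 + 9 + 15 = 28. Including both spin states (m_s = ±1/2) gives 2 × 28 = 56 states.

56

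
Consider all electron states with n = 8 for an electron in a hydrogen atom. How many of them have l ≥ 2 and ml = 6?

4

With n = 8 the allowed l are 0, 1, …, 7.
Orbitals with l ≥ 2 and ml = 6, by l: l=6 → 1; l=7 → 1.
Orbitals: 1 + 1 = 2. Each orbital carries two spin states, so 2 × 2 = 4 states.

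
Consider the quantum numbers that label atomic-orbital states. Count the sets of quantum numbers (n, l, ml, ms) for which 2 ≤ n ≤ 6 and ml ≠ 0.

For each n in the range, tally the orbitals obeying ml ≠ 0:
n=2 → 2; n=3 → 6; n=4 → 12; n=5 → 20; n=6 → 30.
Orbitals: 2 + 6 + 12 + 20 + 30 = 70. Including both spin states (ms = ±1/2) gives 2 × 70 = 140 states.

140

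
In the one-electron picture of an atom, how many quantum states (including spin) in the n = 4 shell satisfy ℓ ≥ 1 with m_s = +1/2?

15

For n = 4, ℓ ranges over 0 … 3.
Contributions: ℓ=1 → 3; ℓ=2 → 5; ℓ=3 → 7.
Orbitals: 3 + 5 + 7 = 15. With m_s fixed to a single value there is one state per orbital, giving 15 states.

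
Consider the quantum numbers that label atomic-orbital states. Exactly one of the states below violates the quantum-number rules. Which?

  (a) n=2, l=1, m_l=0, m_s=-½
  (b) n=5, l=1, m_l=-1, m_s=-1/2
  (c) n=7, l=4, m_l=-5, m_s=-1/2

(c) has |m_l| = 5 > l = 4, violating −l ≤ m_l ≤ l.
The remaining sets (a), (b) satisfy all four rules.

(c)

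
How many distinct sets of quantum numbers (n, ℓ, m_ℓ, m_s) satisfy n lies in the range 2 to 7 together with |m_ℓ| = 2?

60

For each n in the range, tally the orbitals obeying |m_ℓ| = 2:
n=3 → 2; n=4 → 4; n=5 → 6; n=6 → 8; n=7 → 10.
Orbitals: 2 + 4 + 6 + 8 + 10 = 30. Including both spin states (m_s = ±1/2) gives 2 × 30 = 60 states.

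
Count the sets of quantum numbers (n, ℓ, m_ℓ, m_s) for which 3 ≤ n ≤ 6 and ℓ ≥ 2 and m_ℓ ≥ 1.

Work shell by shell — for each n, count the (ℓ, m_ℓ) pairs that satisfy ℓ ≥ 2 and m_ℓ ≥ 1:
n=3 → 2; n=4 → 5; n=5 → 9; n=6 → 14.
Orbitals: 2 + 5 + 9 + 14 = 30. Including both spin states (m_s = ±1/2) gives 2 × 30 = 60 states.

60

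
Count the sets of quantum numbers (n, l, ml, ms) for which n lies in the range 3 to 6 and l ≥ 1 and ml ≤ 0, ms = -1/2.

48

For each n in the range, tally the orbitals obeying l ≥ 1 and ml ≤ 0:
n=3 → 5; n=4 → 9; n=5 → 14; n=6 → 20.
Orbitals: 5 + 9 + 14 + 20 = 48. With ms fixed to -1/2 there is one state per orbital, so 48 states.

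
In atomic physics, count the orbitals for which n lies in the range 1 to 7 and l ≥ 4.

Per-shell orbital counts meeting the constraint:
n=5 → 9; n=6 → 20; n=7 → 33.
Total orbitals: 9 + 20 + 33 = 62.

62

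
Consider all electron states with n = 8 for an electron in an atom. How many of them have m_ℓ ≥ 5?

For n = 8, ℓ ranges over 0 … 7.
The (ℓ, m_ℓ) pairs meeting m_ℓ ≥ 5 give: ℓ=5 → 1; ℓ=6 → 2; ℓ=7 → 3.
Orbitals: 1 + 2 + 3 = 6. Each orbital carries two spin states, so 6 × 2 = 12 states.

12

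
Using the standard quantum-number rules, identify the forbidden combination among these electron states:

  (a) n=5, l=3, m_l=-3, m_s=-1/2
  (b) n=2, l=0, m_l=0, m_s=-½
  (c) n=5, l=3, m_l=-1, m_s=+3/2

(c) has m_s = +3/2, but an electron's spin must be ±1/2.
The remaining sets (a), (b) satisfy all four rules.

(c)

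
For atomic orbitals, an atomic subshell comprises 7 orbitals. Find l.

l = 3 (f)

2l+1 = 7 gives l = 3.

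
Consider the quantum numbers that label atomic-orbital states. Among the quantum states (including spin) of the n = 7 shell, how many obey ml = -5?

With n = 7 the allowed l are 0, 1, …, 6.
Orbitals with ml = -5, by l: l=5 → 1; l=6 → 1.
Orbitals: 1 + 1 = 2. Each orbital carries two spin states, so 2 × 2 = 4 states.

4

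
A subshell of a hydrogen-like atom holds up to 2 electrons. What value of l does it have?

l = 0

2(2l+1) = 2 ⇒ 2l+1 = 1 ⇒ l = 0.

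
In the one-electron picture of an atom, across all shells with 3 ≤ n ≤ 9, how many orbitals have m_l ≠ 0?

Work shell by shell — for each n, count the (l, m_l) pairs that satisfy m_l ≠ 0:
n=3 → 6; n=4 → 12; n=5 → 20; n=6 → 30; n=7 → 42; n=8 → 56; n=9 → 72.
Total orbitals: 6 + 12 + 20 + 30 + 42 + 56 + 72 = 238.

238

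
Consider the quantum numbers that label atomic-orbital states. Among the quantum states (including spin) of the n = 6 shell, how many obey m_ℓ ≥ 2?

Per ℓ-value: ℓ=2 → 1; ℓ=3 → 2; ℓ=4 → 3; ℓ=5 → 4.
Orbitals: 1 + 2 + 3 + 4 = 10. Each orbital carries two spin states, so 10 × 2 = 20 states.

20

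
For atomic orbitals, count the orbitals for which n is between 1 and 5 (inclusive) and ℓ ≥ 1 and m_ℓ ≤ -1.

Treat each shell separately and count matching orbitals:
n=2 → 1; n=3 → 3; n=4 → 6; n=5 → 10.
Total orbitals: 1 + 3 + 6 + 10 = 20.

20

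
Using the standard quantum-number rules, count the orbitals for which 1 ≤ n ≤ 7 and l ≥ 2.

For each n in the range, tally the orbitals obeying l ≥ 2:
n=3 → 5; n=4 → 12; n=5 → 21; n=6 → 32; n=7 → 45.
Total orbitals: 5 + 12 + 21 + 32 + 45 = 115.

115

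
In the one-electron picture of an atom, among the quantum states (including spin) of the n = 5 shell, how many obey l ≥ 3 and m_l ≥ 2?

10

Go through l = 0, …, 4 (the values permitted for n = 5).
The (l, m_l) pairs meeting l ≥ 3 and m_l ≥ 2 give: l=3 → 2; l=4 → 3.
Orbitals: 2 + 3 = 5. Each orbital carries two spin states, so 5 × 2 = 10 states.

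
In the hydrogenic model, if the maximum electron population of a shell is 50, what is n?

2n² = 50 ⇒ n² = 25 ⇒ n = 5.

n = 5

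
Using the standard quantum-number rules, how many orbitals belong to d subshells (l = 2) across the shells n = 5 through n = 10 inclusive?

A d subshell (l = 2) exists for every n ≥ 3, so shells n = 5, 6, 7, 8, 9, 10 each contribute one — 6 subshells.
Since each d subshell has 2·2+1 = 5 orbitals, the total is 6 × 5 = 30.

30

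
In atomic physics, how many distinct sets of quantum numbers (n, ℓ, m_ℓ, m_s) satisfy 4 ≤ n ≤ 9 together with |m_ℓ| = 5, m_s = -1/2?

Count contributing orbitals for each principal shell:
n=6 → 2; n=7 → 4; n=8 → 6; n=9 → 8.
Orbitals: 2 + 4 + 6 + 8 = 20. With m_s fixed to -1/2 there is one state per orbital, so 20 states.

20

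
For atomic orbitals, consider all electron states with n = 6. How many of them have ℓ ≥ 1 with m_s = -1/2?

The n = 6 shell has ℓ = 0 through 5; check each.
The (ℓ, m_ℓ) pairs meeting ℓ ≥ 1 give: ℓ=1 → 3; ℓ=2 → 5; ℓ=3 → 7; ℓ=4 → 9; ℓ=5 → 11.
Orbitals: 3 + 5 + 7 + 9 + 11 = 35. With m_s fixed to a single value there is one state per orbital, giving 35 states.

35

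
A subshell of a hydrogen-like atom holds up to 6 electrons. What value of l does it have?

l = 1

2(2l+1) = 6 ⇒ 2l+1 = 3 ⇒ l = 1.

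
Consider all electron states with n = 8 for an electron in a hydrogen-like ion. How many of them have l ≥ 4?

For n = 8, l ranges over 0 … 7.
Orbitals with l ≥ 4, by l: l=4 → 9; l=5 → 11; l=6 → 13; l=7 → 15.
Orbitals: 9 + 11 + 13 + 15 = 48. Each orbital carries two spin states, so 48 × 2 = 96 states.

96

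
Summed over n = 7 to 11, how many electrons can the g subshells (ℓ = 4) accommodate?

A g subshell (ℓ = 4) exists for every n ≥ 5, so shells n = 7, 8, 9, 10, 11 each contribute one — 5 subshells.
Since each g subshell holds 2(2·4+1) = 18 electrons, the total is 5 × 18 = 90.

90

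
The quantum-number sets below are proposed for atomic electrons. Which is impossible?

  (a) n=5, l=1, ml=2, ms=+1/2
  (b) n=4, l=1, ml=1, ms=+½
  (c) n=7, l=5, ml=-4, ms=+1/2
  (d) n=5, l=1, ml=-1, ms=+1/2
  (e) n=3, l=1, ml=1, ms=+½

(a) has |ml| = 2 > l = 1, violating −l ≤ ml ≤ l.
The remaining sets (b), (c), (d), (e) satisfy all four rules.

(a)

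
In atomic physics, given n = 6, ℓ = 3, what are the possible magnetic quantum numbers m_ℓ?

m_ℓ takes every integer from −ℓ to +ℓ. With ℓ = 3 that gives the 7 values -3, -2, -1, 0, 1, 2, 3.

-3, -2, -1, 0, 1, 2, 3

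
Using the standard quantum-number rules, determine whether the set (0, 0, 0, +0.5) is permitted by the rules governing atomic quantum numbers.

The principal quantum number must be a positive integer (n ≥ 1), but here n = 0.

Invalid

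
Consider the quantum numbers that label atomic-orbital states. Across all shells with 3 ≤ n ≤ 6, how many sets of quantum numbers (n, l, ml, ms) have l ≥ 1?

164

Go shell by shell, enumerating (l, ml) with l ≥ 1:
n=3 → 8; n=4 → 15; n=5 → 24; n=6 → 35.
Orbitals: 8 + 15 + 24 + 35 = 82. Including both spin states (ms = ±1/2) gives 2 × 82 = 164 states.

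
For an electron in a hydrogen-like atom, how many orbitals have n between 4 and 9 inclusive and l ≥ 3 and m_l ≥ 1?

For each n in the range, tally the orbitals obeying l ≥ 3 and m_l ≥ 1:
n=4 → 3; n=5 → 7; n=6 → 12; n=7 → 18; n=8 → 25; n=9 → 33.
Total orbitals: 3 + 7 + 12 + 18 + 25 + 33 = 98.

98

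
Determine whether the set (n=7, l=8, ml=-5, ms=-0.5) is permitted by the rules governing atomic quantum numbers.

The orbital quantum number must satisfy 0 ≤ l ≤ n−1. With n = 7 the allowed l values are 0, 1, 2, 3, 4, 5, 6, so l = 8 is out of range.

No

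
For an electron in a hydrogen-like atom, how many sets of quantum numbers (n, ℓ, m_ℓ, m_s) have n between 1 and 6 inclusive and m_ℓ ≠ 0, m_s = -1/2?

70

Treat each shell separately and count matching orbitals:
n=2 → 2; n=3 → 6; n=4 → 12; n=5 → 20; n=6 → 30.
Orbitals: 2 + 6 + 12 + 20 + 30 = 70. With m_s fixed to -1/2 there is one state per orbital, so 70 states.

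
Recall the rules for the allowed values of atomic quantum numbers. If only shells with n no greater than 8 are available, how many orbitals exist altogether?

Total orbitals = 1² + 2² + 3² + 4² + 5² + 6² + 7² + 8² = 204.

204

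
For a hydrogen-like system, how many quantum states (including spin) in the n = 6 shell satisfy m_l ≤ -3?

For n = 6, l ranges over 0 … 5.
Per l-value: l=3 → 1; l=4 → 2; l=5 → 3.
Orbitals: 1 + 2 + 3 = 6. Each orbital carries two spin states, so 6 × 2 = 12 states.

12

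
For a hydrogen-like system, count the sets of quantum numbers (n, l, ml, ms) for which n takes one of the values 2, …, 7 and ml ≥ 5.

8

Treat each shell separately and count matching orbitals:
n=6 → 1; n=7 → 3.
Orbitals: 1 + 3 = 4. Including both spin states (ms = ±1/2) gives 2 × 4 = 8 states.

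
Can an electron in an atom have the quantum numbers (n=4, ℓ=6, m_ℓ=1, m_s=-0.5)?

Not allowed

The orbital quantum number must satisfy 0 ≤ ℓ ≤ n−1. With n = 4 the allowed ℓ values are 0, 1, 2, 3, so ℓ = 6 is out of range.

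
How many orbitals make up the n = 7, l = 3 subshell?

7

A subshell has 2l+1 orbitals; with l = 3, that's 7.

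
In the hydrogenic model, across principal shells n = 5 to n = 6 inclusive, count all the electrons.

Shell n has n² orbitals: 5²=25 + 6²=36 = 61 orbitals.
Two spin states per orbital: 2 × 61 = 122 electrons.

122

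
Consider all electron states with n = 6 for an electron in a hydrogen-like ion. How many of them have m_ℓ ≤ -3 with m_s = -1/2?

The (ℓ, m_ℓ) pairs meeting m_ℓ ≤ -3 give: ℓ=3 → 1; ℓ=4 → 2; ℓ=5 → 3.
Orbitals: 1 + 2 + 3 = 6. With m_s fixed to a single value there is one state per orbital, giving 6 states.

6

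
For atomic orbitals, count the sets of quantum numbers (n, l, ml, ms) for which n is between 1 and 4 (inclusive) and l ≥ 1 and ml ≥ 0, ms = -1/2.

16

Go shell by shell, enumerating (l, ml) with l ≥ 1 and ml ≥ 0:
n=2 → 2; n=3 → 5; n=4 → 9.
Orbitals: 2 + 5 + 9 = 16. With ms fixed to -1/2 there is one state per orbital, so 16 states.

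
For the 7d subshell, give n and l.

The leading integer gives n = 7; the letter 'd' means l = 2.

n = 7, l = 2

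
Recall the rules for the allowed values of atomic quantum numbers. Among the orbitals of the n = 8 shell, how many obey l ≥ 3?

Go through l = 0, …, 7 (the values permitted for n = 8).
Per l-value: l=3 → 7; l=4 → 9; l=5 → 11; l=6 → 13; l=7 → 15.
Total orbitals: 7 + 9 + 11 + 13 + 15 = 55.

55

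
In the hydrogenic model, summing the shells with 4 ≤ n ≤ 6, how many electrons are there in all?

154

Shell n has n² orbitals: 4²=16 + 5²=25 + 6²=36 = 77 orbitals.
Two spin states per orbital: 2 × 77 = 154 electrons.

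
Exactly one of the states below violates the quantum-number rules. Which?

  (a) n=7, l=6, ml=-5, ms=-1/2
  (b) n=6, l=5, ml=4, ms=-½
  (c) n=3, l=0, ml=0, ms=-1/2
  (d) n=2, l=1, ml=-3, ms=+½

(d) has |ml| = 3 > l = 1, violating −l ≤ ml ≤ l.
The remaining sets (a), (b), (c) satisfy all four rules.

(d)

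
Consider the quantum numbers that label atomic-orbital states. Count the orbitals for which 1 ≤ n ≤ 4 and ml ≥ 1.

Treat each shell separately and count matching orbitals:
n=2 → 1; n=3 → 3; n=4 → 6.
Total orbitals: 1 + 3 + 6 = 10.

10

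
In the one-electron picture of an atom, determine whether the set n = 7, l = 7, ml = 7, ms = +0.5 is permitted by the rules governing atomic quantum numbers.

The orbital quantum number must satisfy 0 ≤ l ≤ n−1. With n = 7 the allowed l values are 0, 1, 2, 3, 4, 5, 6, so l = 7 is out of range.

Invalid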